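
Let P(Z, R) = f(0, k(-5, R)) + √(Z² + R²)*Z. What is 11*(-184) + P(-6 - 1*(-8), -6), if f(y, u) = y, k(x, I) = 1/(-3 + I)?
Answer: -2024 + 4*√10 ≈ -2011.4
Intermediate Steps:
P(Z, R) = Z*√(R² + Z²) (P(Z, R) = 0 + √(Z² + R²)*Z = 0 + √(R² + Z²)*Z = 0 + Z*√(R² + Z²) = Z*√(R² + Z²))
11*(-184) + P(-6 - 1*(-8), -6) = 11*(-184) + (-6 - 1*(-8))*√((-6)² + (-6 - 1*(-8))²) = -2024 + (-6 + 8)*√(36 + (-6 + 8)²) = -2024 + 2*√(36 + 2²) = -2024 + 2*√(36 + 4) = -2024 + 2*√40 = -2024 + 2*(2*√10) = -2024 + 4*√10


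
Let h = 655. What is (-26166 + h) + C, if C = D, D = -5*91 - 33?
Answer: -25999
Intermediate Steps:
D = -488 (D = -455 - 33 = -488)
C = -488
(-26166 + h) + C = (-26166 + 655) - 488 = -25511 - 488 = -25999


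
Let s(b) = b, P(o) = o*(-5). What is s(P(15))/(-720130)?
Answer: 15/144026 ≈ 0.00010415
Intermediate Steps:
P(o) = -5*o
s(P(15))/(-720130) = -5*15/(-720130) = -75*(-1/720130) = 15/144026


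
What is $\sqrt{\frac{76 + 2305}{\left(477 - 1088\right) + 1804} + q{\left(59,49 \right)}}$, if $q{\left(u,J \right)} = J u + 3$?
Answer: $\frac{\sqrt{4121723139}}{1193} \approx 53.814$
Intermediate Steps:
$q{\left(u,J \right)} = 3 + J u$
$\sqrt{\frac{76 + 2305}{\left(477 - 1088\right) + 1804} + q{\left(59,49 \right)}} = \sqrt{\frac{76 + 2305}{\left(477 - 1088\right) + 1804} + \left(3 + 49 \cdot 59\right)} = \sqrt{\frac{2381}{\left(477 - 1088\right) + 1804} + \left(3 + 2891\right)} = \sqrt{\frac{2381}{-611 + 1804} + 2894} = \sqrt{\frac{2381}{1193} + 2894} = \sqrt{\frac{3454923}{1193}} = \frac{\sqrt{4121723139}}{1193}$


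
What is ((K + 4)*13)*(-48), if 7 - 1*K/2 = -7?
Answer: -19968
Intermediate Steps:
K = 28 (K = 14 - 2*(-7) = 14 + 14 = 28)
((K + 4)*13)*(-48) = ((28 + 4)*13)*(-48) = (32*13)*(-48) = 416*(-48) = -19968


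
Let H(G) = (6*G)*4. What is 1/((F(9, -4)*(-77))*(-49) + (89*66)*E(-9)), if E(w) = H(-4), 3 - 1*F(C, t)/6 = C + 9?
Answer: -1/903474 ≈ -1.1068e-6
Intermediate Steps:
H(G) = 24*G
F(C, t) = -36 - 6*C (F(C, t) = 18 - 6*(C + 9) = 18 - 6*(9 + C) = 18 + (-54 - 6*C) = -36 - 6*C)
E(w) = -96 (E(w) = 24*(-4) = -96)
1/((F(9, -4)*(-77))*(-49) + (89*66)*E(-9)) = 1/(((-36 - 6*9)*(-77))*(-49) + (89*66)*(-96)) = 1/(((-36 - 54)*(-77))*(-49) + 5874*(-96)) = 1/(-90*(-77)*(-49) - 563904) = 1/(6930*(-49) - 563904) = 1/(-339570 - 563904) = 1/(-903474) = -1/903474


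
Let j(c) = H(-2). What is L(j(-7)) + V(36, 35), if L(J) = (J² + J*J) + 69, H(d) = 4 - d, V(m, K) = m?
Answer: 177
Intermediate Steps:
j(c) = 6 (j(c) = 4 - 1*(-2) = 4 + 2 = 6)
L(J) = 69 + 2*J² (L(J) = (J² + J²) + 69 = 2*J² + 69 = 69 + 2*J²)
L(j(-7)) + V(36, 35) = (69 + 2*6²) + 36 = (69 + 2*36) + 36 = (69 + 72) + 36 = 141 + 36 = 177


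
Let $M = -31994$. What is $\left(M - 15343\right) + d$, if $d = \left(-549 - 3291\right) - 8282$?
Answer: $-59459$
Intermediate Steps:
$d = -12122$ ($d = -3840 - 8282 = -12122$)
$\left(M - 15343\right) + d = \left(-31994 - 15343\right) - 12122 = -47337 - 12122 = -59459$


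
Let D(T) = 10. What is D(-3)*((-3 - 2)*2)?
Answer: -100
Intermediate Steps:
D(-3)*((-3 - 2)*2) = 10*((-3 - 2)*2) = 10*(-5*2) = 10*(-10) = -100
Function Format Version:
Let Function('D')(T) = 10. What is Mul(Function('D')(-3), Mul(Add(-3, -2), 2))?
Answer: -100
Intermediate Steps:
Mul(Function('D')(-3), Mul(Add(-3, -2), 2)) = Mul(10, Mul(Add(-3, -2), 2)) = Mul(10, Mul(-5, 2)) = Mul(10, -10) = -100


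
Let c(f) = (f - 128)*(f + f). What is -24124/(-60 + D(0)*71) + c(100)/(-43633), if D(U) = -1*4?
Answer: 263632223/3752438 ≈ 70.256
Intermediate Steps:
c(f) = 2*f*(-128 + f) (c(f) = (-128 + f)*(2*f) = 2*f*(-128 + f))
D(U) = -4
-24124/(-60 + D(0)*71) + c(100)/(-43633) = -24124/(-60 - 4*71) + (2*100*(-128 + 100))/(-43633) = -24124/(-60 - 284) + (2*100*(-28))*(-1/43633) = -24124/(-344) - 5600*(-1/43633) = -24124*(-1/344) + 5600/43633 = 6031/86 + 5600/43633 = 263632223/3752438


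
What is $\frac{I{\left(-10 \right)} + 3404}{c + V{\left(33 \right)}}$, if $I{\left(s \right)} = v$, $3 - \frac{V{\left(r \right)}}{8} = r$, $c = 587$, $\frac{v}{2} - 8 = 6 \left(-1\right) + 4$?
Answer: $\frac{3416}{347} \approx 9.8444$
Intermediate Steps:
$v = 12$ ($v = 16 + 2 \left(6 \left(-1\right) + 4\right) = 16 + 2 \left(-6 + 4\right) = 16 + 2 \left(-2\right) = 16 - 4 = 12$)
$V{\left(r \right)} = 24 - 8 r$
$I{\left(s \right)} = 12$
$\frac{I{\left(-10 \right)} + 3404}{c + V{\left(33 \right)}} = \frac{12 + 3404}{587 + \left(24 - 264\right)} = \frac{3416}{587 + \left(24 - 264\right)} = \frac{3416}{587 - 240} = \frac{3416}{347}$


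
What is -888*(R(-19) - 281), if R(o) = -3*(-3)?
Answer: 241536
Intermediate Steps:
R(o) = 9
-888*(R(-19) - 281) = -888*(9 - 281) = -888*(-272) = 241536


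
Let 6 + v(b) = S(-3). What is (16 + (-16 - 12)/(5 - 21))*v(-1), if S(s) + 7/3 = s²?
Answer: 71/6 ≈ 11.833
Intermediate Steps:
S(s) = -7/3 + s²
v(b) = ⅔ (v(b) = -6 + (-7/3 + (-3)²) = -6 + (-7/3 + 9) = -6 + 20/3 = ⅔)
(16 + (-16 - 12)/(5 - 21))*v(-1) = (16 + (-16 - 12)/(5 - 21))*(⅔) = (16 - 28/(-16))*(⅔) = (16 - 28*(-1/16))*(⅔) = (16 + 7/4)*(⅔) = (71/4)*(⅔) = 71/6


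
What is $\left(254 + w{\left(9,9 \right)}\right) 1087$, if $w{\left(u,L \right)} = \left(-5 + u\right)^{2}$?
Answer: $293490$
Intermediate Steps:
$\left(254 + w{\left(9,9 \right)}\right) 1087 = \left(254 + \left(-5 + 9\right)^{2}\right) 1087 = \left(254 + 4^{2}\right) 1087 = \left(254 + 16\right) 1087 = 270 \cdot 1087 = 293490$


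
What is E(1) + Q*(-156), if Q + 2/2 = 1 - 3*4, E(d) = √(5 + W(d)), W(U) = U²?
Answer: 1872 + √6 ≈ 1874.4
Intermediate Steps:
E(d) = √(5 + d²)
Q = -12 (Q = -1 + (1 - 3*4) = -1 + (1 - 12) = -1 - 11 = -12)
E(1) + Q*(-156) = √(5 + 1²) - 12*(-156) = √(5 + 1) + 1872 = √6 + 1872 = 1872 + √6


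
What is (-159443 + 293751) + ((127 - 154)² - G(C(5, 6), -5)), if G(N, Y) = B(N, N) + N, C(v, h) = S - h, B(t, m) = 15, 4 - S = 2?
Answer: 135026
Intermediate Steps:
S = 2 (S = 4 - 1*2 = 4 - 2 = 2)
C(v, h) = 2 - h
G(N, Y) = 15 + N
(-159443 + 293751) + ((127 - 154)² - G(C(5, 6), -5)) = (-159443 + 293751) + ((127 - 154)² - (15 + (2 - 1*6))) = 134308 + ((-27)² - (15 + (2 - 6))) = 134308 + (729 - (15 - 4)) = 134308 + (729 - 1*11) = 134308 + (729 - 11) = 134308 + 718 = 135026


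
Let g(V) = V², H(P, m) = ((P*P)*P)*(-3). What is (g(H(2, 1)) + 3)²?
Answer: 335241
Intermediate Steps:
H(P, m) = -3*P³ (H(P, m) = (P²*P)*(-3) = P³*(-3) = -3*P³)
(g(H(2, 1)) + 3)² = ((-3*2³)² + 3)² = ((-3*8)² + 3)² = ((-24)² + 3)² = (576 + 3)² = 579² = 335241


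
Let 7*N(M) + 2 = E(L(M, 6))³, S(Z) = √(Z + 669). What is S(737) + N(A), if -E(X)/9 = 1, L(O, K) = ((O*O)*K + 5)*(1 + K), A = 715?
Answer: -731/7 + √1406 ≈ -66.932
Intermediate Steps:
L(O, K) = (1 + K)*(5 + K*O²) (L(O, K) = (O²*K + 5)*(1 + K) = (K*O² + 5)*(1 + K) = (5 + K*O²)*(1 + K) = (1 + K)*(5 + K*O²))
E(X) = -9 (E(X) = -9*1 = -9)
S(Z) = √(669 + Z)
N(M) = -731/7 (N(M) = -2/7 + (⅐)*(-9)³ = -2/7 + (⅐)*(-729) = -2/7 - 729/7 = -731/7)
S(737) + N(A) = √(669 + 737) - 731/7 = √1406 - 731/7 = -731/7 + √1406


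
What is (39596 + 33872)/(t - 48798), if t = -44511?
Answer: -73468/93309 ≈ -0.78736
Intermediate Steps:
(39596 + 33872)/(t - 48798) = (39596 + 33872)/(-44511 - 48798) = 73468/(-93309) = 73468*(-1/93309) = -73468/93309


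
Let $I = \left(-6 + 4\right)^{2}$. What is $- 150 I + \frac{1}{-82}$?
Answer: $- \frac{49201}{82} \approx -600.01$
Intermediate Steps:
$I = 4$ ($I = \left(-2\right)^{2} = 4$)
$- 150 I + \frac{1}{-82} = \left(-150\right) 4 + \frac{1}{-82} = -600 - \frac{1}{82} = - \frac{49201}{82}$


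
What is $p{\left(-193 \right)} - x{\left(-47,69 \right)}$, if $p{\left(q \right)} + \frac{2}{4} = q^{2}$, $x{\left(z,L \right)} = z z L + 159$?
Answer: $- \frac{230663}{2} \approx -1.1533 \cdot 10^{5}$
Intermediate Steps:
$x{\left(z,L \right)} = 159 + L z^{2}$ ($x{\left(z,L \right)} = z^{2} L + 159 = L z^{2} + 159 = 159 + L z^{2}$)
$p{\left(q \right)} = - \frac{1}{2} + q^{2}$
$p{\left(-193 \right)} - x{\left(-47,69 \right)} = \left(- \frac{1}{2} + \left(-193\right)^{2}\right) - \left(159 + 69 \left(-47\right)^{2}\right) = \left(- \frac{1}{2} + 37249\right) - \left(159 + 69 \cdot 2209\right) = \frac{74497}{2} - \left(159 + 152421\right) = \frac{74497}{2} - 152580 = - \frac{230663}{2}$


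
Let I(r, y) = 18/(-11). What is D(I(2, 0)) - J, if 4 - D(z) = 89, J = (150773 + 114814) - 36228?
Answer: -229444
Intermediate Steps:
I(r, y) = -18/11 (I(r, y) = 18*(-1/11) = -18/11)
J = 229359 (J = 265587 - 36228 = 229359)
D(z) = -85 (D(z) = 4 - 1*89 = 4 - 89 = -85)
D(I(2, 0)) - J = -85 - 1*229359 = -85 - 229359 = -229444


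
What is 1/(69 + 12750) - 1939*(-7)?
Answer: 173992288/12819 ≈ 13573.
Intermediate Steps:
1/(69 + 12750) - 1939*(-7) = 1/12819 + 13573 = 173992288/12819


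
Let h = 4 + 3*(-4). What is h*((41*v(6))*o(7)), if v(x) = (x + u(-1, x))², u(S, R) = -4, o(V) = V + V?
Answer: -18368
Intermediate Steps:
o(V) = 2*V
v(x) = (-4 + x)² (v(x) = (x - 4)² = (-4 + x)²)
h = -8 (h = 4 - 12 = -8)
h*((41*v(6))*o(7)) = -8*41*(-4 + 6)²*2*7 = -8*41*2²*14 = -8*41*4*14 = -1312*14 = -8*2296 = -18368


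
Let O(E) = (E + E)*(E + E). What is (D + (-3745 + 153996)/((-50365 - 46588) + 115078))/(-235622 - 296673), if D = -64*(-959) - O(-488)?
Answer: 16152849749/9647846875 ≈ 1.6742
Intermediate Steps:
O(E) = 4*E**2 (O(E) = (2*E)*(2*E) = 4*E**2)
D = -891200 (D = -64*(-959) - 4*(-488)**2 = 61376 - 4*238144 = 61376 - 1*952576 = 61376 - 952576 = -891200)
(D + (-3745 + 153996)/((-50365 - 46588) + 115078))/(-235622 - 296673) = (-891200 + (-3745 + 153996)/((-50365 - 46588) + 115078))/(-235622 - 296673) = (-891200 + 150251/(-96953 + 115078))/(-532295) = (-891200 + 150251/18125)*(-1/532295) = -16152849749/18125*(-1/532295) = 16152849749/9647846875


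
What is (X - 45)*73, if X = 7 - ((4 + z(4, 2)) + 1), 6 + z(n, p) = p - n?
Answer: -2555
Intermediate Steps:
z(n, p) = -6 + p - n (z(n, p) = -6 + (p - n) = -6 + p - n)
X = 10 (X = 7 - ((4 + (-6 + 2 - 1*4)) + 1) = 7 - ((4 + (-6 + 2 - 4)) + 1) = 7 - ((4 - 8) + 1) = 7 - (-4 + 1) = 7 - 1*(-3) = 7 + 3 = 10)
(X - 45)*73 = (10 - 45)*73 = -35*73 = -2555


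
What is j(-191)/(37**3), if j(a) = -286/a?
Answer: 286/9674723 ≈ 2.9562e-5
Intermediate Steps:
j(-191)/(37**3) = (-286/(-191))/(37**3) = -286*(-1/191)/50653 = (286/191)*(1/50653) = 286/9674723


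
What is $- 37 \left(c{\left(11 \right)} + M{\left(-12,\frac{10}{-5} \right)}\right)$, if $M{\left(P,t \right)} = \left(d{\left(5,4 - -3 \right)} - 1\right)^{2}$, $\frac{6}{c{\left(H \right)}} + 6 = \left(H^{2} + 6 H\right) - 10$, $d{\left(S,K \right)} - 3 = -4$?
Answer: $- \frac{8510}{57} \approx -149.3$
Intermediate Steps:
$d{\left(S,K \right)} = -1$ ($d{\left(S,K \right)} = 3 - 4 = -1$)
$c{\left(H \right)} = \frac{6}{-16 + H^{2} + 6 H}$ ($c{\left(H \right)} = \frac{6}{-6 - \left(10 - H^{2} - 6 H\right)} = \frac{6}{-6 + \left(-10 + H^{2} + 6 H\right)} = \frac{6}{-16 + H^{2} + 6 H}$)
$M{\left(P,t \right)} = 4$ ($M{\left(P,t \right)} = \left(-1 - 1\right)^{2} = \left(-2\right)^{2} = 4$)
$- 37 \left(c{\left(11 \right)} + M{\left(-12,\frac{10}{-5} \right)}\right) = - 37 \left(\frac{6}{-16 + 11^{2} + 6 \cdot 11} + 4\right) = - 37 \left(\frac{6}{-16 + 121 + 66} + 4\right) = - 37 \left(\frac{6}{171} + 4\right) = - 37 \left(6 \cdot \frac{1}{171} + 4\right) = - 37 \left(\frac{2}{57} + 4\right) = \left(-37\right) \frac{230}{57} = - \frac{8510}{57}$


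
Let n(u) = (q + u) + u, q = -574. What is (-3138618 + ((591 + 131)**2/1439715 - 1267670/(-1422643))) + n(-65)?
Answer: -6429958218978299228/2048200466745 ≈ -3.1393e+6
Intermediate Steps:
n(u) = -574 + 2*u (n(u) = (-574 + u) + u = -574 + 2*u)
(-3138618 + ((591 + 131)**2/1439715 - 1267670/(-1422643))) + n(-65) = (-3138618 + ((591 + 131)**2/1439715 - 1267670/(-1422643))) + (-574 + 2*(-65)) = (-3138618 + (722**2*(1/1439715) - 1267670*(-1/1422643))) + (-574 - 130) = (-3138618 + (521284*(1/1439715) + 1267670/1422643)) - 704 = (-3138618 + (521284/1439715 + 1267670/1422643)) - 704 = (-3138618 + 2566684547662/2048200466745) - 704 = -6428516285849710748/2048200466745 - 704 = -6429958218978299228/2048200466745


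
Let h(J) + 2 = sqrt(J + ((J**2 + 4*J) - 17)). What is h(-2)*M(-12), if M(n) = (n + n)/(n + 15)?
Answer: 16 - 8*I*sqrt(23) ≈ 16.0 - 38.367*I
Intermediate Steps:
M(n) = 2*n/(15 + n) (M(n) = (2*n)/(15 + n) = 2*n/(15 + n))
h(J) = -2 + sqrt(-17 + J**2 + 5*J) (h(J) = -2 + sqrt(J + ((J**2 + 4*J) - 17)) = -2 + sqrt(J + (-17 + J**2 + 4*J)) = -2 + sqrt(-17 + J**2 + 5*J))
h(-2)*M(-12) = (-2 + sqrt(-17 + (-2)**2 + 5*(-2)))*(2*(-12)/(15 - 12)) = (-2 + sqrt(-17 + 4 - 10))*(2*(-12)/3) = (-2 + sqrt(-23))*(2*(-12)*(1/3)) = (-2 + I*sqrt(23))*(-8) = 16 - 8*I*sqrt(23)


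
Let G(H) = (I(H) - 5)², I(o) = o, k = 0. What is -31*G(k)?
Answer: -775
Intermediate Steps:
G(H) = (-5 + H)² (G(H) = (H - 5)² = (-5 + H)²)
-31*G(k) = -31*(-5 + 0)² = -31*(-5)² = -31*25 = -775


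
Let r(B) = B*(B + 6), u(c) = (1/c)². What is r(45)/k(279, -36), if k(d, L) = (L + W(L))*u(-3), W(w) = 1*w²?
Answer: 459/28 ≈ 16.393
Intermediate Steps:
W(w) = w²
u(c) = c⁻²
k(d, L) = L/9 + L²/9 (k(d, L) = (L + L²)/(-3)² = (L + L²)*(⅑) = L/9 + L²/9)
r(B) = B*(6 + B)
r(45)/k(279, -36) = (45*(6 + 45))/(((⅑)*(-36)*(1 - 36))) = (45*51)/(((⅑)*(-36)*(-35))) = 2295/140 = 2295*(1/140) = 459/28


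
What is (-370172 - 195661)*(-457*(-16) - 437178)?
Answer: 243232368378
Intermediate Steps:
(-370172 - 195661)*(-457*(-16) - 437178) = -565833*(7312 - 437178) = -565833*(-429866) = 243232368378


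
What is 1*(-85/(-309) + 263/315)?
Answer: 36014/32445 ≈ 1.1100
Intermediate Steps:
1*(-85/(-309) + 263/315) = 1*(-85*(-1/309) + 263*(1/315)) = 1*(85/309 + 263/315) = 1*(36014/32445) = 36014/32445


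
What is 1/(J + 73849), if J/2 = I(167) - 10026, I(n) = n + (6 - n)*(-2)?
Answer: 1/54775 ≈ 1.8257e-5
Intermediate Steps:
I(n) = -12 + 3*n (I(n) = n + (-12 + 2*n) = -12 + 3*n)
J = -19074 (J = 2*((-12 + 3*167) - 10026) = 2*((-12 + 501) - 10026) = 2*(489 - 10026) = 2*(-9537) = -19074)
1/(J + 73849) = 1/(-19074 + 73849) = 1/54775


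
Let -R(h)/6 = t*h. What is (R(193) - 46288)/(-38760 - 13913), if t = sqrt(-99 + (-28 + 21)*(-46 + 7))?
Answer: 46288/52673 + 1158*sqrt(174)/52673 ≈ 1.1688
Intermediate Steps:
t = sqrt(174) (t = sqrt(-99 - 7*(-39)) = sqrt(-99 + 273) = sqrt(174) ≈ 13.191)
R(h) = -6*h*sqrt(174) (R(h) = -6*sqrt(174)*h = -6*h*sqrt(174))
(R(193) - 46288)/(-38760 - 13913) = (-6*193*sqrt(174) - 46288)/(-38760 - 13913) = (-1158*sqrt(174) - 46288)/(-52673) = (-46288 - 1158*sqrt(174))*(-1/52673) = 46288/52673 + 1158*sqrt(174)/52673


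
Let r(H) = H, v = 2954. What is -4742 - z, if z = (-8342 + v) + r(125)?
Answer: 521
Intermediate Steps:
z = -5263 (z = (-8342 + 2954) + 125 = -5388 + 125 = -5263)
-4742 - z = -4742 - 1*(-5263) = -4742 + 5263 = 521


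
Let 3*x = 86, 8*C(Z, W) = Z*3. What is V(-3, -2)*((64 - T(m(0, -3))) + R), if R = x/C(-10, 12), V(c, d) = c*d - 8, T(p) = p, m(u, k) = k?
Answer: -5342/45 ≈ -118.71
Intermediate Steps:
C(Z, W) = 3*Z/8 (C(Z, W) = (Z*3)/8 = (3*Z)/8 = 3*Z/8)
V(c, d) = -8 + c*d
x = 86/3 (x = (⅓)*86 = 86/3 ≈ 28.667)
R = -344/45 (R = 86/(3*(((3/8)*(-10)))) = 86/(3*(-15/4)) = (86/3)*(-4/15) = -344/45 ≈ -7.6444)
V(-3, -2)*((64 - T(m(0, -3))) + R) = (-8 - 3*(-2))*((64 - 1*(-3)) - 344/45) = (-8 + 6)*((64 + 3) - 344/45) = -2*(67 - 344/45) = -2*2671/45 = -5342/45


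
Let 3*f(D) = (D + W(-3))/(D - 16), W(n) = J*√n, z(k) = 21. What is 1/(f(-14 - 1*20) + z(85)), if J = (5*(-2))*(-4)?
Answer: 14925/316958 + 375*I*√3/633916 ≈ 0.047088 + 0.0010246*I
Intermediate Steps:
J = 40 (J = -10*(-4) = 40)
W(n) = 40*√n
f(D) = (D + 40*I*√3)/(3*(-16 + D)) (f(D) = ((D + 40*√(-3))/(D - 16))/3 = ((D + 40*(I*√3))/(-16 + D))/3 = ((D + 40*I*√3)/(-16 + D))/3 = (D + 40*I*√3)/(3*(-16 + D)))
1/(f(-14 - 1*20) + z(85)) = 1/(((-14 - 1*20) + 40*I*√3)/(3*(-16 + (-14 - 1*20))) + 21) = 1/(((-14 - 20) + 40*I*√3)/(3*(-16 + (-14 - 20))) + 21) = 1/((-34 + 40*I*√3)/(3*(-16 - 34)) + 21) = 1/((⅓)*(-34 + 40*I*√3)/(-50) + 21) = 1/((⅓)*(-1/50)*(-34 + 40*I*√3) + 21) = 1/((17/75 - 4*I*√3/15) + 21) = 1/(1592/75 - 4*I*√3/15)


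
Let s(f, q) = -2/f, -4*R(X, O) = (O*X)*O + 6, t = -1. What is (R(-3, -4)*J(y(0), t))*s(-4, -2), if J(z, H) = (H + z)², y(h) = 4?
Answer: 189/4 ≈ 47.250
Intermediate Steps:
R(X, O) = -3/2 - X*O²/4 (R(X, O) = -((O*X)*O + 6)/4 = -(X*O² + 6)/4 = -(6 + X*O²)/4 = -3/2 - X*O²/4)
(R(-3, -4)*J(y(0), t))*s(-4, -2) = ((-3/2 - ¼*(-3)*(-4)²)*(-1 + 4)²)*(-2/(-4)) = ((-3/2 - ¼*(-3)*16)*3²)*(-2*(-¼)) = ((-3/2 + 12)*9)*(½) = ((21/2)*9)*(½) = (189/2)*(½) = 189/4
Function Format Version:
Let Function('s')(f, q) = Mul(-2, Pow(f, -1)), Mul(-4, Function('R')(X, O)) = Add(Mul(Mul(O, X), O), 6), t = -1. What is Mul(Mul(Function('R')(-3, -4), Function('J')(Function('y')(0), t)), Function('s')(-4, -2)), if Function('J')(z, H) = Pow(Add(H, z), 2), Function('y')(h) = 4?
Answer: Rational(189, 4) ≈ 47.250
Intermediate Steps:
Function('R')(X, O) = Add(Rational(-3, 2), Mul(Rational(-1, 4), X, Pow(O, 2))) (Function('R')(X, O) = Mul(Rational(-1, 4), Add(Mul(Mul(O, X), O), 6)) = Mul(Rational(-1, 4), Add(Mul(X, Pow(O, 2)), 6)) = Mul(Rational(-1, 4), Add(6, Mul(X, Pow(O, 2)))) = Add(Rational(-3, 2), Mul(Rational(-1, 4), X, Pow(O, 2))))
Mul(Mul(Function('R')(-3, -4), Function('J')(Function('y')(0), t)), Function('s')(-4, -2)) = Mul(Mul(Add(Rational(-3, 2), Mul(Rational(-1, 4), -3, Pow(-4, 2))), Pow(Add(-1, 4), 2)), Mul(-2, Pow(-4, -1))) = Mul(Mul(Add(Rational(-3, 2), Mul(Rational(-1, 4), -3, 16)), Pow(3, 2)), Mul(-2, Rational(-1, 4))) = Mul(Mul(Add(Rational(-3, 2), 12), 9), Rational(1, 2)) = Mul(Mul(Rational(21, 2), 9), Rational(1, 2)) = Mul(Rational(189, 2), Rational(1, 2)) = Rational(189, 4)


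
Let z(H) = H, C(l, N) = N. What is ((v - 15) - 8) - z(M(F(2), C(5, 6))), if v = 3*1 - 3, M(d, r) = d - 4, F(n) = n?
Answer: -21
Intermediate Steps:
M(d, r) = -4 + d
v = 0 (v = 3 - 3 = 0)
((v - 15) - 8) - z(M(F(2), C(5, 6))) = ((0 - 15) - 8) - (-4 + 2) = (-15 - 8) - 1*(-2) = -23 + 2 = -21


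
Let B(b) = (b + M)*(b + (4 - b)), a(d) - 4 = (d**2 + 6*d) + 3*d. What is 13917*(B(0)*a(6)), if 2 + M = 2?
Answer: 0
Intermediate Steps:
M = 0 (M = -2 + 2 = 0)
a(d) = 4 + d**2 + 9*d (a(d) = 4 + ((d**2 + 6*d) + 3*d) = 4 + (d**2 + 9*d) = 4 + d**2 + 9*d)
B(b) = 4*b (B(b) = (b + 0)*(b + (4 - b)) = b*4 = 4*b)
13917*(B(0)*a(6)) = 13917*((4*0)*(4 + 6**2 + 9*6)) = 13917*(0*(4 + 36 + 54)) = 13917*(0*94) = 13917*0 = 0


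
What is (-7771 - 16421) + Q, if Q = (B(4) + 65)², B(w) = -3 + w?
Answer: -19836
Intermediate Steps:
Q = 4356 (Q = ((-3 + 4) + 65)² = (1 + 65)² = 66² = 4356)
(-7771 - 16421) + Q = (-7771 - 16421) + 4356 = -24192 + 4356 = -19836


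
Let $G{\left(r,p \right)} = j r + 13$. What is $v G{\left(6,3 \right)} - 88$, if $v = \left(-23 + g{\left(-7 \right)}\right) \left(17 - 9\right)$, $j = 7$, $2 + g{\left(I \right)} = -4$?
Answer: $-12848$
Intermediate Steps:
$g{\left(I \right)} = -6$ ($g{\left(I \right)} = -2 - 4 = -6$)
$G{\left(r,p \right)} = 13 + 7 r$ ($G{\left(r,p \right)} = 7 r + 13 = 13 + 7 r$)
$v = -232$ ($v = \left(-23 - 6\right) \left(17 - 9\right) = - 29 \left(17 + \left(-17 + 8\right)\right) = - 29 \left(17 - 9\right) = \left(-29\right) 8 = -232$)
$v G{\left(6,3 \right)} - 88 = - 232 \left(13 + 7 \cdot 6\right) - 88 = - 232 \left(13 + 42\right) - 88 = \left(-232\right) 55 - 88 = -12760 - 88 = -12848$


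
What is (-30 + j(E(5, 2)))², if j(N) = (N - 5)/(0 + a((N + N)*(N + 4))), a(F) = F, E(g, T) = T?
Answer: 58081/64 ≈ 907.52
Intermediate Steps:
j(N) = (-5 + N)/(2*N*(4 + N)) (j(N) = (N - 5)/(0 + (N + N)*(N + 4)) = (-5 + N)/(0 + (2*N)*(4 + N)) = (-5 + N)/(0 + 2*N*(4 + N)) = (-5 + N)/((2*N*(4 + N))) = (-5 + N)*(1/(2*N*(4 + N))) = (-5 + N)/(2*N*(4 + N)))
(-30 + j(E(5, 2)))² = (-30 + (½)*(-5 + 2)/(2*(4 + 2)))² = (-30 + (½)*(½)*(-3)/6)² = (-30 + (½)*(½)*(⅙)*(-3))² = (-30 - ⅛)² = (-241/8)² = 58081/64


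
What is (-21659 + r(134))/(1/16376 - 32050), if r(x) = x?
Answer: 8597400/12801239 ≈ 0.67161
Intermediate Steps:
(-21659 + r(134))/(1/16376 - 32050) = (-21659 + 134)/(1/16376 - 32050) = -21525/(1/16376 - 32050) = -21525/(-524850799/16376) = -21525*(-16376/524850799) = 8597400/12801239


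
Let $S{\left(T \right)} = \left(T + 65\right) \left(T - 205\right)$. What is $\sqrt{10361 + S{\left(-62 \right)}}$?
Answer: $2 \sqrt{2390} \approx 97.775$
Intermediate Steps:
$S{\left(T \right)} = \left(-205 + T\right) \left(65 + T\right)$ ($S{\left(T \right)} = \left(65 + T\right) \left(-205 + T\right) = \left(-205 + T\right) \left(65 + T\right)$)
$\sqrt{10361 + S{\left(-62 \right)}} = \sqrt{10361 - \left(4645 - 3844\right)} = \sqrt{10361 + \left(-13325 + 3844 + 8680\right)} = \sqrt{10361 - 801} = \sqrt{9560} = 2 \sqrt{2390}$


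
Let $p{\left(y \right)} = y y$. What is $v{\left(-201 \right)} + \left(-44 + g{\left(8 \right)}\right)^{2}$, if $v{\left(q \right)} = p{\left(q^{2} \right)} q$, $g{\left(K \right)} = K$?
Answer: $-328080399705$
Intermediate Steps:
$p{\left(y \right)} = y^{2}$
$v{\left(q \right)} = q^{5}$ ($v{\left(q \right)} = \left(q^{2}\right)^{2} q = q^{4} q = q^{5}$)
$v{\left(-201 \right)} + \left(-44 + g{\left(8 \right)}\right)^{2} = \left(-201\right)^{5} + \left(-44 + 8\right)^{2} = -328080401001 + \left(-36\right)^{2} = -328080401001 + 1296 = -328080399705$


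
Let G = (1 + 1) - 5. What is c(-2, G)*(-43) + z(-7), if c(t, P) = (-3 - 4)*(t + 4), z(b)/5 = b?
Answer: 567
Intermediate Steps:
G = -3 (G = 2 - 5 = -3)
z(b) = 5*b
c(t, P) = -28 - 7*t (c(t, P) = -7*(4 + t) = -28 - 7*t)
c(-2, G)*(-43) + z(-7) = (-28 - 7*(-2))*(-43) + 5*(-7) = (-28 + 14)*(-43) - 35 = -14*(-43) - 35 = 602 - 35 = 567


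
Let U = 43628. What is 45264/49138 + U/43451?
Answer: 2055279364/1067547619 ≈ 1.9252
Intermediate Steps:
45264/49138 + U/43451 = 45264/49138 + 43628/43451 = 45264*(1/49138) + 43628*(1/43451) = 22632/24569 + 43628/43451 = 2055279364/1067547619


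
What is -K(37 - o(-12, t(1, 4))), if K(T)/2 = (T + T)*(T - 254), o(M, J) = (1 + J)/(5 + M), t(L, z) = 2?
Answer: 1588768/49 ≈ 32424.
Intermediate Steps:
o(M, J) = (1 + J)/(5 + M)
K(T) = 4*T*(-254 + T) (K(T) = 2*((T + T)*(T - 254)) = 2*((2*T)*(-254 + T)) = 2*(2*T*(-254 + T)) = 4*T*(-254 + T))
-K(37 - o(-12, t(1, 4))) = -4*(37 - (1 + 2)/(5 - 12))*(-254 + (37 - (1 + 2)/(5 - 12))) = -4*(37 - 3/(-7))*(-254 + (37 - 3/(-7))) = -4*(37 - (-1)*3/7)*(-254 + (37 - (-1)*3/7)) = -4*(37 - 1*(-3/7))*(-254 + (37 - 1*(-3/7))) = -4*(37 + 3/7)*(-254 + (37 + 3/7)) = -4*262*(-254 + 262/7)/7 = -4*262*(-1516)/(7*7) = -1*(-1588768/49) = 1588768/49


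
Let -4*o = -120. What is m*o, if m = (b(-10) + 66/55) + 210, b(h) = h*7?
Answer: 4236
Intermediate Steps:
o = 30 (o = -1/4*(-120) = 30)
b(h) = 7*h
m = 706/5 (m = (7*(-10) + 66/55) + 210 = (-70 + 66*(1/55)) + 210 = (-70 + 6/5) + 210 = -344/5 + 210 = 706/5 ≈ 141.20)
m*o = (706/5)*30 = 4236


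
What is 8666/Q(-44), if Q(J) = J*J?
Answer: 4333/968 ≈ 4.4762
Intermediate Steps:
Q(J) = J²
8666/Q(-44) = 8666/((-44)²) = 8666/1936 = 8666*(1/1936) = 4333/968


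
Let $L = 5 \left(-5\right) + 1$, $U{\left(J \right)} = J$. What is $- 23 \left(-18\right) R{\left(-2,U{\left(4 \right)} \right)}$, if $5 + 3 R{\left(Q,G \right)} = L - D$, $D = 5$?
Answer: $-4692$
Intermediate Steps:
$L = -24$ ($L = -25 + 1 = -24$)
$R{\left(Q,G \right)} = - \frac{34}{3}$ ($R{\left(Q,G \right)} = - \frac{5}{3} + \frac{-24 - 5}{3} = - \frac{5}{3} + \frac{1}{3} \left(-29\right) = - \frac{5}{3} - \frac{29}{3} = - \frac{34}{3}$)
$- 23 \left(-18\right) R{\left(-2,U{\left(4 \right)} \right)} = - \frac{23 \left(-18\right) \left(-34\right)}{3} = - \frac{\left(-414\right) \left(-34\right)}{3} = \left(-1\right) 4692 = -4692$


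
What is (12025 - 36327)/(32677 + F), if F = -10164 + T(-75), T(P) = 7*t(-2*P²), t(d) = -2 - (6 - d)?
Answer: 24302/56293 ≈ 0.43171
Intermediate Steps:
t(d) = -8 + d (t(d) = -2 + (-6 + d) = -8 + d)
T(P) = -56 - 14*P² (T(P) = 7*(-8 - 2*P²) = -56 - 14*P²)
F = -88970 (F = -10164 + (-56 - 14*(-75)²) = -10164 + (-56 - 14*5625) = -10164 + (-56 - 78750) = -10164 - 78806 = -88970)
(12025 - 36327)/(32677 + F) = (12025 - 36327)/(32677 - 88970) = -24302/(-56293) = -24302*(-1/56293) = 24302/56293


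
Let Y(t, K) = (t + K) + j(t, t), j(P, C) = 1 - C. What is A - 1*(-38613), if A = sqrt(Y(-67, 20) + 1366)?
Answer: 38613 + sqrt(1387) ≈ 38650.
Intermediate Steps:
Y(t, K) = 1 + K (Y(t, K) = (t + K) + (1 - t) = (K + t) + (1 - t) = 1 + K)
A = sqrt(1387) (A = sqrt((1 + 20) + 1366) = sqrt(21 + 1366) = sqrt(1387) ≈ 37.242)
A - 1*(-38613) = sqrt(1387) - 1*(-38613) = sqrt(1387) + 38613 = 38613 + sqrt(1387)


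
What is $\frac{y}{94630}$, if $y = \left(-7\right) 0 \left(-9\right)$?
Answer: $0$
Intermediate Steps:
$y = 0$ ($y = 0 \left(-9\right) = 0$)
$\frac{y}{94630} = \frac{0}{94630} = 0 \cdot \frac{1}{94630} = 0$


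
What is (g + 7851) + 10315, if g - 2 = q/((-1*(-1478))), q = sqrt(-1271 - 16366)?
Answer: 18168 + I*sqrt(17637)/1478 ≈ 18168.0 + 0.089854*I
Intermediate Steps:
q = I*sqrt(17637) (q = sqrt(-17637) = I*sqrt(17637) ≈ 132.8*I)
g = 2 + I*sqrt(17637)/1478 (g = 2 + (I*sqrt(17637))/((-1*(-1478))) = 2 + (I*sqrt(17637))/1478 = 2 + (I*sqrt(17637))*(1/1478) = 2 + I*sqrt(17637)/1478 ≈ 2.0 + 0.089854*I)
(g + 7851) + 10315 = ((2 + I*sqrt(17637)/1478) + 7851) + 10315 = (7853 + I*sqrt(17637)/1478) + 10315 = 18168 + I*sqrt(17637)/1478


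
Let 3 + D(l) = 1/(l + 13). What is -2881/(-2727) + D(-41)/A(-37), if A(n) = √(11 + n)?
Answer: 2881/2727 + 85*I*√26/728 ≈ 1.0565 + 0.59535*I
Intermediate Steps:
D(l) = -3 + 1/(13 + l) (D(l) = -3 + 1/(l + 13) = -3 + 1/(13 + l))
-2881/(-2727) + D(-41)/A(-37) = -2881/(-2727) + ((-38 - 3*(-41))/(13 - 41))/(√(11 - 37)) = -2881*(-1/2727) + ((-38 + 123)/(-28))/(√(-26)) = 2881/2727 + (-1/28*85)/((I*√26)) = 2881/2727 - (-85)*I*√26/728 = 2881/2727 + 85*I*√26/728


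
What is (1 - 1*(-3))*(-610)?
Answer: -2440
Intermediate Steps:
(1 - 1*(-3))*(-610) = (1 + 3)*(-610) = 4*(-610) = -2440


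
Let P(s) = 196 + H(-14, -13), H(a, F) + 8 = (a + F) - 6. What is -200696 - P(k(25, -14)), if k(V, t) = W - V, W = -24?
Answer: -200851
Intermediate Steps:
H(a, F) = -14 + F + a (H(a, F) = -8 + ((a + F) - 6) = -8 + ((F + a) - 6) = -8 + (-6 + F + a) = -14 + F + a)
k(V, t) = -24 - V
P(s) = 155 (P(s) = 196 + (-14 - 13 - 14) = 196 - 41 = 155)
-200696 - P(k(25, -14)) = -200696 - 1*155 = -200696 - 155 = -200851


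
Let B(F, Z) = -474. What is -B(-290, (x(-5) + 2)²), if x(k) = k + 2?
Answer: 474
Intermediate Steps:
x(k) = 2 + k
-B(-290, (x(-5) + 2)²) = -1*(-474) = 474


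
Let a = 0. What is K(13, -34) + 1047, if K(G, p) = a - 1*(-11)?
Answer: 1058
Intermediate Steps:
K(G, p) = 11 (K(G, p) = 0 - 1*(-11) = 0 + 11 = 11)
K(13, -34) + 1047 = 11 + 1047 = 1058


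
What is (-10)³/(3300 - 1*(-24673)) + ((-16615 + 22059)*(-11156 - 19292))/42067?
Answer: -4636816112376/1176740191 ≈ -3940.4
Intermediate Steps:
(-10)³/(3300 - 1*(-24673)) + ((-16615 + 22059)*(-11156 - 19292))/42067 = -1000/(3300 + 24673) + (5444*(-30448))*(1/42067) = -1000/27973 - 165758912*1/42067 = -1000*1/27973 - 165758912/42067 = -1000/27973 - 165758912/42067 = -4636816112376/1176740191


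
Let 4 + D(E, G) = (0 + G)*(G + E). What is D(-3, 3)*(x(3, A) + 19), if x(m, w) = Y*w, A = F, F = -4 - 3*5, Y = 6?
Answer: 380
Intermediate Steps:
D(E, G) = -4 + G*(E + G) (D(E, G) = -4 + (0 + G)*(G + E) = -4 + G*(E + G))
F = -19 (F = -4 - 15 = -19)
A = -19
x(m, w) = 6*w
D(-3, 3)*(x(3, A) + 19) = (-4 + 3² - 3*3)*(6*(-19) + 19) = (-4 + 9 - 9)*(-114 + 19) = -4*(-95) = 380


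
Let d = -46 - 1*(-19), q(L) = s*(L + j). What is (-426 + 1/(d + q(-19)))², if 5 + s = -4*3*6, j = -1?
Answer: 415427944369/2289169 ≈ 1.8148e+5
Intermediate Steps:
s = -77 (s = -5 - 4*3*6 = -5 - 12*6 = -5 - 72 = -77)
q(L) = 77 - 77*L (q(L) = -77*(L - 1) = -77*(-1 + L) = 77 - 77*L)
d = -27 (d = -46 + 19 = -27)
(-426 + 1/(d + q(-19)))² = (-426 + 1/(-27 + (77 - 77*(-19))))² = (-426 + 1/(-27 + (77 + 1463)))² = (-426 + 1/(-27 + 1540))² = (-426 + 1/1513)² = (-644537/1513)² = 415427944369/2289169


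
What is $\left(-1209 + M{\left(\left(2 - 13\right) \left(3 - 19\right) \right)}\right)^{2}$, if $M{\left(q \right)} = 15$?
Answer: $1425636$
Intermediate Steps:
$\left(-1209 + M{\left(\left(2 - 13\right) \left(3 - 19\right) \right)}\right)^{2} = \left(-1209 + 15\right)^{2} = \left(-1194\right)^{2} = 1425636$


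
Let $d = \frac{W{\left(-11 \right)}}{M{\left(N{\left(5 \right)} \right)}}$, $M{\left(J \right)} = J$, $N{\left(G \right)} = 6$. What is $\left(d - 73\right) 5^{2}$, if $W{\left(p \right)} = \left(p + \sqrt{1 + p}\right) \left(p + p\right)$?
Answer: $- \frac{2450}{3} - \frac{275 i \sqrt{10}}{3} \approx -816.67 - 289.88 i$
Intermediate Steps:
$W{\left(p \right)} = 2 p \left(p + \sqrt{1 + p}\right)$ ($W{\left(p \right)} = \left(p + \sqrt{1 + p}\right) 2 p = 2 p \left(p + \sqrt{1 + p}\right)$)
$d = \frac{121}{3} - \frac{11 i \sqrt{10}}{3}$ ($d = \frac{2 \left(-11\right) \left(-11 + \sqrt{1 - 11}\right)}{6} = 2 \left(-11\right) \left(-11 + \sqrt{-10}\right) \frac{1}{6} = 2 \left(-11\right) \left(-11 + i \sqrt{10}\right) \frac{1}{6} = \left(242 - 22 i \sqrt{10}\right) \frac{1}{6} = \frac{121}{3} - \frac{11 i \sqrt{10}}{3} \approx 40.333 - 11.595 i$)
$\left(d - 73\right) 5^{2} = \left(\left(\frac{121}{3} - \frac{11 i \sqrt{10}}{3}\right) - 73\right) 5^{2} = \left(\left(\frac{121}{3} - \frac{11 i \sqrt{10}}{3}\right) - 73\right) 25 = \left(- \frac{98}{3} - \frac{11 i \sqrt{10}}{3}\right) 25 = - \frac{2450}{3} - \frac{275 i \sqrt{10}}{3}$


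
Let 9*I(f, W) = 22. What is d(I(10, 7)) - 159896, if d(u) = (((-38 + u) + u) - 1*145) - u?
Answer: -1440689/9 ≈ -1.6008e+5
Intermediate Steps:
I(f, W) = 22/9 (I(f, W) = (⅑)*22 = 22/9)
d(u) = -183 + u (d(u) = ((-38 + 2*u) - 145) - u = (-183 + 2*u) - u = -183 + u)
d(I(10, 7)) - 159896 = (-183 + 22/9) - 159896 = -1625/9 - 159896 = -1440689/9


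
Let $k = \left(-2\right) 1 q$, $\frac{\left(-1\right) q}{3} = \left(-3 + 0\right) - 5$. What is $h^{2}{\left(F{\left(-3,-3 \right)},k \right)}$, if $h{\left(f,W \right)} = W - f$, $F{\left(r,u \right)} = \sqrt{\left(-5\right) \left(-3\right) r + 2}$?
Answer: $\left(48 + i \sqrt{43}\right)^{2} \approx 2261.0 + 629.51 i$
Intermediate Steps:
$q = 24$ ($q = - 3 \left(\left(-3 + 0\right) - 5\right) = - 3 \left(-3 - 5\right) = \left(-3\right) \left(-8\right) = 24$)
$F{\left(r,u \right)} = \sqrt{2 + 15 r}$ ($F{\left(r,u \right)} = \sqrt{15 r + 2} = \sqrt{2 + 15 r}$)
$k = -48$ ($k = \left(-2\right) 1 \cdot 24 = \left(-2\right) 24 = -48$)
$h^{2}{\left(F{\left(-3,-3 \right)},k \right)} = \left(-48 - \sqrt{2 + 15 \left(-3\right)}\right)^{2} = \left(-48 - \sqrt{2 - 45}\right)^{2} = \left(-48 - \sqrt{-43}\right)^{2} = \left(-48 - i \sqrt{43}\right)^{2}$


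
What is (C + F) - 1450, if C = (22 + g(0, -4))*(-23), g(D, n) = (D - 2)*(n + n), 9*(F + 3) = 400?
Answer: -20543/9 ≈ -2282.6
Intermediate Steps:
F = 373/9 (F = -3 + (⅑)*400 = -3 + 400/9 = 373/9 ≈ 41.444)
g(D, n) = 2*n*(-2 + D) (g(D, n) = (-2 + D)*(2*n) = 2*n*(-2 + D))
C = -874 (C = (22 + 2*(-4)*(-2 + 0))*(-23) = (22 + 2*(-4)*(-2))*(-23) = (22 + 16)*(-23) = 38*(-23) = -874)
(C + F) - 1450 = (-874 + 373/9) - 1450 = -7493/9 - 1450 = -20543/9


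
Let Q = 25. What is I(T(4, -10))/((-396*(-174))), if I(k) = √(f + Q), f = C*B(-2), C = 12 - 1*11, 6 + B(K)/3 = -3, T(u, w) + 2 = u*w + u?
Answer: I*√2/68904 ≈ 2.0524e-5*I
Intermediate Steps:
T(u, w) = -2 + u + u*w (T(u, w) = -2 + (u*w + u) = -2 + (u + u*w) = -2 + u + u*w)
B(K) = -27 (B(K) = -18 + 3*(-3) = -18 - 9 = -27)
C = 1 (C = 12 - 11 = 1)
f = -27 (f = 1*(-27) = -27)
I(k) = I*√2 (I(k) = √(-27 + 25) = √(-2) = I*√2)
I(T(4, -10))/((-396*(-174))) = (I*√2)/((-396*(-174))) = (I*√2)/68904 = (I*√2)*(1/68904) = I*√2/68904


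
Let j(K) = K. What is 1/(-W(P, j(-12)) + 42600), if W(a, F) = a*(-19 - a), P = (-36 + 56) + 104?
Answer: 1/60332 ≈ 1.6575e-5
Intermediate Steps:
P = 124 (P = 20 + 104 = 124)
1/(-W(P, j(-12)) + 42600) = 1/(-(-1)*124*(19 + 124) + 42600) = 1/(-(-1)*124*143 + 42600) = 1/(-1*(-17732) + 42600) = 1/(17732 + 42600) = 1/60332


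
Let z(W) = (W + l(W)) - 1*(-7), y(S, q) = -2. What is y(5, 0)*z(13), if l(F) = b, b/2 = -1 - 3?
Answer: -24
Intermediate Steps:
b = -8 (b = 2*(-1 - 3) = 2*(-4) = -8)
l(F) = -8
z(W) = -1 + W (z(W) = (W - 8) - 1*(-7) = (-8 + W) + 7 = -1 + W)
y(5, 0)*z(13) = -2*(-1 + 13) = -2*12 = -24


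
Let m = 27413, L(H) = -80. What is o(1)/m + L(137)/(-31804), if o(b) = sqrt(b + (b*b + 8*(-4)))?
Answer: 20/7951 + I*sqrt(30)/27413 ≈ 0.0025154 + 0.0001998*I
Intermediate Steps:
o(b) = sqrt(-32 + b + b**2) (o(b) = sqrt(b + (b**2 - 32)) = sqrt(b + (-32 + b**2)) = sqrt(-32 + b + b**2))
o(1)/m + L(137)/(-31804) = sqrt(-32 + 1 + 1**2)/27413 - 80/(-31804) = sqrt(-32 + 1 + 1)*(1/27413) - 80*(-1/31804) = sqrt(-30)*(1/27413) + 20/7951 = (I*sqrt(30))*(1/27413) + 20/7951 = I*sqrt(30)/27413 + 20/7951 = 20/7951 + I*sqrt(30)/27413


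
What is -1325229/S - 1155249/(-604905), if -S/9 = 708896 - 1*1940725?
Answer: 1333998370616/745139521245 ≈ 1.7903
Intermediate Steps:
S = 11086461 (S = -9*(708896 - 1*1940725) = -9*(708896 - 1940725) = -9*(-1231829) = 11086461)
-1325229/S - 1155249/(-604905) = -1325229/11086461 - 1155249/(-604905) = -1325229*1/11086461 - 1155249*(-1/604905) = -441743/3695487 + 385083/201635 = 1333998370616/745139521245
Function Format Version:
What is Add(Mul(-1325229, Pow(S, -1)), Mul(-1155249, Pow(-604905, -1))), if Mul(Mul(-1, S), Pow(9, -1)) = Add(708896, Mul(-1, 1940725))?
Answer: Rational(1333998370616, 745139521245) ≈ 1.7903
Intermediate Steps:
S = 11086461 (S = Mul(-9, Add(708896, Mul(-1, 1940725))) = Mul(-9, Add(708896, -1940725)) = Mul(-9, -1231829) = 11086461)
Add(Mul(-1325229, Pow(S, -1)), Mul(-1155249, Pow(-604905, -1))) = Add(Mul(-1325229, Pow(11086461, -1)), Mul(-1155249, Pow(-604905, -1))) = Add(Mul(-1325229, Rational(1, 11086461)), Mul(-1155249, Rational(-1, 604905))) = Add(Rational(-441743, 3695487), Rational(385083, 201635)) = Rational(1333998370616, 745139521245)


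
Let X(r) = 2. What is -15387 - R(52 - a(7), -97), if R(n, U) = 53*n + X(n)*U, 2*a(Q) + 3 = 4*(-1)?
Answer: -36269/2 ≈ -18135.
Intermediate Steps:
a(Q) = -7/2 (a(Q) = -3/2 + (4*(-1))/2 = -3/2 + (½)*(-4) = -3/2 - 2 = -7/2)
R(n, U) = 2*U + 53*n (R(n, U) = 53*n + 2*U = 2*U + 53*n)
-15387 - R(52 - a(7), -97) = -15387 - (2*(-97) + 53*(52 - 1*(-7/2))) = -15387 - (-194 + 53*(52 + 7/2)) = -15387 - (-194 + 53*(111/2)) = -15387 - (-194 + 5883/2) = -15387 - 1*5495/2 = -15387 - 5495/2 = -36269/2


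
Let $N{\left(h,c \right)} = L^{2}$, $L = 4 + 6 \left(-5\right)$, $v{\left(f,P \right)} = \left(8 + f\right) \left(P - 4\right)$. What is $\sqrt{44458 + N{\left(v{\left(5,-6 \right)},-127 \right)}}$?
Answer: $\sqrt{45134} \approx 212.45$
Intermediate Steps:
$v{\left(f,P \right)} = \left(-4 + P\right) \left(8 + f\right)$ ($v{\left(f,P \right)} = \left(8 + f\right) \left(-4 + P\right) = \left(-4 + P\right) \left(8 + f\right)$)
$L = -26$ ($L = 4 - 30 = -26$)
$N{\left(h,c \right)} = 676$ ($N{\left(h,c \right)} = \left(-26\right)^{2} = 676$)
$\sqrt{44458 + N{\left(v{\left(5,-6 \right)},-127 \right)}} = \sqrt{44458 + 676} = \sqrt{45134}$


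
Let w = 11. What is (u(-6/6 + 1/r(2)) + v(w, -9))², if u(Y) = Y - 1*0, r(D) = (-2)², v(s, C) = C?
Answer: 1521/16 ≈ 95.063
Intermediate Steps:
r(D) = 4
u(Y) = Y (u(Y) = Y + 0 = Y)
(u(-6/6 + 1/r(2)) + v(w, -9))² = ((-6/6 + 1/4) - 9)² = ((-6*⅙ + 1*(¼)) - 9)² = ((-1 + ¼) - 9)² = (-¾ - 9)² = (-39/4)² = 1521/16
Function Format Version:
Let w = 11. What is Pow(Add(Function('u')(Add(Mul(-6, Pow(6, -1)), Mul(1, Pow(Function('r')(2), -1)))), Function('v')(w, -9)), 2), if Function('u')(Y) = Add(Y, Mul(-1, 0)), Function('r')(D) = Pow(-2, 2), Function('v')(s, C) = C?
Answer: Rational(1521, 16) ≈ 95.063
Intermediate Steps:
Function('r')(D) = 4
Function('u')(Y) = Y (Function('u')(Y) = Add(Y, 0) = Y)
Pow(Add(Function('u')(Add(Mul(-6, Pow(6, -1)), Mul(1, Pow(Function('r')(2), -1)))), Function('v')(w, -9)), 2) = Pow(Add(Add(Mul(-6, Pow(6, -1)), Mul(1, Pow(4, -1))), -9), 2) = Pow(Add(Add(Mul(-6, Rational(1, 6)), Mul(1, Rational(1, 4))), -9), 2) = Pow(Add(Add(-1, Rational(1, 4)), -9), 2) = Pow(Add(Rational(-3, 4), -9), 2) = Pow(Rational(-39, 4), 2) = Rational(1521, 16)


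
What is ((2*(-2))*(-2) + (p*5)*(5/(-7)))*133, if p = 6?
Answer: -1786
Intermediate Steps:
((2*(-2))*(-2) + (p*5)*(5/(-7)))*133 = ((2*(-2))*(-2) + (6*5)*(5/(-7)))*133 = (-4*(-2) + 30*(5*(-⅐)))*133 = (8 + 30*(-5/7))*133 = (8 - 150/7)*133 = -94/7*133 = -1786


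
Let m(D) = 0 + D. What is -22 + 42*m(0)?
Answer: -22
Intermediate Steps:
m(D) = D
-22 + 42*m(0) = -22 + 42*0 = -22 + 0 = -22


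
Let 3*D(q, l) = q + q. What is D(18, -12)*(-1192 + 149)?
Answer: -12516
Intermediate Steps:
D(q, l) = 2*q/3 (D(q, l) = (q + q)/3 = (2*q)/3 = 2*q/3)
D(18, -12)*(-1192 + 149) = ((⅔)*18)*(-1192 + 149) = 12*(-1043) = -12516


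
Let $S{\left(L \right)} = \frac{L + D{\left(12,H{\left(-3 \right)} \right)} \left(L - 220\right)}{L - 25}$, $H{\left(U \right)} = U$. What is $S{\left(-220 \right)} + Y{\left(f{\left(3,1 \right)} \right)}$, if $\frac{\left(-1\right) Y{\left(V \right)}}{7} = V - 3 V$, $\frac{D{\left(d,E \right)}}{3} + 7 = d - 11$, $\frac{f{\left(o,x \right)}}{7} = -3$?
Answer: $- \frac{2278}{7} \approx -325.43$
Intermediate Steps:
$f{\left(o,x \right)} = -21$ ($f{\left(o,x \right)} = 7 \left(-3\right) = -21$)
$D{\left(d,E \right)} = -54 + 3 d$ ($D{\left(d,E \right)} = -21 + 3 \left(d - 11\right) = -21 + 3 \left(-11 + d\right) = -21 + \left(-33 + 3 d\right) = -54 + 3 d$)
$Y{\left(V \right)} = 14 V$ ($Y{\left(V \right)} = - 7 \left(V - 3 V\right) = - 7 \left(- 2 V\right) = 14 V$)
$S{\left(L \right)} = \frac{3960 - 17 L}{-25 + L}$ ($S{\left(L \right)} = \frac{L + \left(-54 + 3 \cdot 12\right) \left(L - 220\right)}{L - 25} = \frac{L + \left(-54 + 36\right) \left(-220 + L\right)}{-25 + L} = \frac{L - 18 \left(-220 + L\right)}{-25 + L} = \frac{L - \left(-3960 + 18 L\right)}{-25 + L} = \frac{3960 - 17 L}{-25 + L}$)
$S{\left(-220 \right)} + Y{\left(f{\left(3,1 \right)} \right)} = \frac{3960 - -3740}{-25 - 220} + 14 \left(-21\right) = \frac{3960 + 3740}{-245} - 294 = \left(- \frac{1}{245}\right) 7700 - 294 = - \frac{220}{7} - 294 = - \frac{2278}{7}$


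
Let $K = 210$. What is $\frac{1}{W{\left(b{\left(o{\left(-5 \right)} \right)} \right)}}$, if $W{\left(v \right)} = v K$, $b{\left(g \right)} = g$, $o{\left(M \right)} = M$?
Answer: $- \frac{1}{1050} \approx -0.00095238$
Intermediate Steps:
$W{\left(v \right)} = 210 v$ ($W{\left(v \right)} = v 210 = 210 v$)
$\frac{1}{W{\left(b{\left(o{\left(-5 \right)} \right)} \right)}} = \frac{1}{210 \left(-5\right)} = \frac{1}{-1050} = - \frac{1}{1050}$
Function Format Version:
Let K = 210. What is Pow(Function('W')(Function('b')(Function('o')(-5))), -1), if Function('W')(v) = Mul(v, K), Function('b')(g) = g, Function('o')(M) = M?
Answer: Rational(-1, 1050) ≈ -0.00095238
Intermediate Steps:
Function('W')(v) = Mul(210, v) (Function('W')(v) = Mul(v, 210) = Mul(210, v))
Pow(Function('W')(Function('b')(Function('o')(-5))), -1) = Pow(Mul(210, -5), -1) = Pow(-1050, -1) = Rational(-1, 1050)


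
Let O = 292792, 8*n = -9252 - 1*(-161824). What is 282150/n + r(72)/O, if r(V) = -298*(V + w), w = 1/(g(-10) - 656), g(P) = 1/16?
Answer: 215677689979358/14650974420215 ≈ 14.721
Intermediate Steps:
n = 38143/2 (n = (-9252 - 1*(-161824))/8 = (-9252 + 161824)/8 = (⅛)*152572 = 38143/2 ≈ 19072.)
g(P) = 1/16
w = -16/10495 (w = 1/(1/16 - 656) = 1/(-10495/16) = -16/10495 ≈ -0.0015245)
r(V) = 4768/10495 - 298*V (r(V) = -298*(V - 16/10495) = -298*(-16/10495 + V) = 4768/10495 - 298*V)
282150/n + r(72)/O = 282150/(38143/2) + (4768/10495 - 298*72)/292792 = 282150*(2/38143) + (4768/10495 - 21456)*(1/292792) = 564300/38143 - 225175952/10495*1/292792 = 564300/38143 - 28146994/384106505 = 215677689979358/14650974420215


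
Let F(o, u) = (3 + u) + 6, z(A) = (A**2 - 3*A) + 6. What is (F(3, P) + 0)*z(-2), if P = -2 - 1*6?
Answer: 16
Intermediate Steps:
z(A) = 6 + A**2 - 3*A
P = -8 (P = -2 - 6 = -8)
F(o, u) = 9 + u
(F(3, P) + 0)*z(-2) = ((9 - 8) + 0)*(6 + (-2)**2 - 3*(-2)) = (1 + 0)*(6 + 4 + 6) = 1*16 = 16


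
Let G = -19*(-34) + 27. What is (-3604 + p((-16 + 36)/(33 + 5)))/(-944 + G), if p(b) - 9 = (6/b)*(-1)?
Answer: 18032/1355 ≈ 13.308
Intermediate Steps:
G = 673 (G = 646 + 27 = 673)
p(b) = 9 - 6/b (p(b) = 9 + (6/b)*(-1) = 9 - 6/b)
(-3604 + p((-16 + 36)/(33 + 5)))/(-944 + G) = (-3604 + (9 - 6*(33 + 5)/(-16 + 36)))/(-944 + 673) = (-3604 + (9 - 6/(20/38)))/(-271) = (-3604 + (9 - 6/(20*(1/38))))*(-1/271) = (-3604 + (9 - 6/10/19))*(-1/271) = (-3604 + (9 - 6*19/10))*(-1/271) = (-3604 + (9 - 57/5))*(-1/271) = (-3604 - 12/5)*(-1/271) = -18032/5*(-1/271) = 18032/1355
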